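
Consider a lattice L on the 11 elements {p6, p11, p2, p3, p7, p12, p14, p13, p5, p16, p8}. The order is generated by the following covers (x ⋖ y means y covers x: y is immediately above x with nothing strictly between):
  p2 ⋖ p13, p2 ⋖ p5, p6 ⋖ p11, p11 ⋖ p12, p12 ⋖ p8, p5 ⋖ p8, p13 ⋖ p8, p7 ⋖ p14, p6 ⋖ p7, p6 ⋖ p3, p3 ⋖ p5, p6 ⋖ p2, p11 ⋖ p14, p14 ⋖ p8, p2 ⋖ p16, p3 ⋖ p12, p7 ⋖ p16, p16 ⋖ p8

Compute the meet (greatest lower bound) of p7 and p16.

Common lower bounds of {p7, p16}: p6, p7.
The greatest among these is p7.

p7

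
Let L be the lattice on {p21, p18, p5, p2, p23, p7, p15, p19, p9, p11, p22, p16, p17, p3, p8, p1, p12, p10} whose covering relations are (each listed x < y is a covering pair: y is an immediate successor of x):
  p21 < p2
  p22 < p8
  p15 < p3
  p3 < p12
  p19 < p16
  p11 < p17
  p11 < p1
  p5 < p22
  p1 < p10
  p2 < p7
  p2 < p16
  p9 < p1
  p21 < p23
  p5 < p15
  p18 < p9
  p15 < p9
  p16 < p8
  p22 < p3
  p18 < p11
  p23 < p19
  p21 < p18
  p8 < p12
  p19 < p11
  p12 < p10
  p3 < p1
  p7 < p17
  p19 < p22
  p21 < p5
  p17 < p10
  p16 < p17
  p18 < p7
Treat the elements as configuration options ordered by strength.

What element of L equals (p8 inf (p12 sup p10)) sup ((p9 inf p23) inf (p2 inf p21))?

p12 ∨ p10 = p10
p8 ∧ p10 = p8
p9 ∧ p23 = p21
p2 ∧ p21 = p21
p21 ∧ p21 = p21
p8 ∨ p21 = p8

p8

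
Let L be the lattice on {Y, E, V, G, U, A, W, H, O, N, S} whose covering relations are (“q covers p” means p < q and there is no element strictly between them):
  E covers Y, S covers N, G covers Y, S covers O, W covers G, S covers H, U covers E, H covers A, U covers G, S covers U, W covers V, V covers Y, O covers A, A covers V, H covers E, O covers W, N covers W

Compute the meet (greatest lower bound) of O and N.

Common lower bounds of {O, N}: G, V, W, Y.
The greatest among these is W.

W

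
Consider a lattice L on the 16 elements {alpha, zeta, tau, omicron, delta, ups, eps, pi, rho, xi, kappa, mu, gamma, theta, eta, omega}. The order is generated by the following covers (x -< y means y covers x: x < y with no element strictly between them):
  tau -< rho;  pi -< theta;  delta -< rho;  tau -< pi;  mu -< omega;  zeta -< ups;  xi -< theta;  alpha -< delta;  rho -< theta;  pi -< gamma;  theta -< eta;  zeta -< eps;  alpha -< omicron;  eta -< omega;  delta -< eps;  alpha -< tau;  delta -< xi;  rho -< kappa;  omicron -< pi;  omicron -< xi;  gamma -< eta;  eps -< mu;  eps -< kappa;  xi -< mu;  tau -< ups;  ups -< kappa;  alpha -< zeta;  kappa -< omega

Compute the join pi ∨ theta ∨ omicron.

theta

Common upper bounds of {pi, theta, omicron}: eta, omega, theta.
The least among these is theta.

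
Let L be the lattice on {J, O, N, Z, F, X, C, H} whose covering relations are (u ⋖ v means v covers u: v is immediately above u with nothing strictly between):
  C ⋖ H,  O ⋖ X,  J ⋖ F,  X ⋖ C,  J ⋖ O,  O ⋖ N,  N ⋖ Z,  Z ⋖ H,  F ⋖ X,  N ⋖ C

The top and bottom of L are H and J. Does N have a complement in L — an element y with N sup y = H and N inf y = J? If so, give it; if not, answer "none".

none

For every candidate y, either N ∨ y ≠ H or N ∧ y ≠ J; no complement exists.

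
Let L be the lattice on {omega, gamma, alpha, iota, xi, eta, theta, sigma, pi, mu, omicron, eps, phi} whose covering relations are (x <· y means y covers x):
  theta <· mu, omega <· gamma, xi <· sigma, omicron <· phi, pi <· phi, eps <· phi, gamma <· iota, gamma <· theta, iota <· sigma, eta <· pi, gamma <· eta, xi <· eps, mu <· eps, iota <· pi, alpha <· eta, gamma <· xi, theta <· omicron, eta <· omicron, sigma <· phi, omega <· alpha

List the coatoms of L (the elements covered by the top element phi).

eps, omicron, pi, sigma

The coatoms are exactly the elements covered by phi: eps, omicron, pi, sigma.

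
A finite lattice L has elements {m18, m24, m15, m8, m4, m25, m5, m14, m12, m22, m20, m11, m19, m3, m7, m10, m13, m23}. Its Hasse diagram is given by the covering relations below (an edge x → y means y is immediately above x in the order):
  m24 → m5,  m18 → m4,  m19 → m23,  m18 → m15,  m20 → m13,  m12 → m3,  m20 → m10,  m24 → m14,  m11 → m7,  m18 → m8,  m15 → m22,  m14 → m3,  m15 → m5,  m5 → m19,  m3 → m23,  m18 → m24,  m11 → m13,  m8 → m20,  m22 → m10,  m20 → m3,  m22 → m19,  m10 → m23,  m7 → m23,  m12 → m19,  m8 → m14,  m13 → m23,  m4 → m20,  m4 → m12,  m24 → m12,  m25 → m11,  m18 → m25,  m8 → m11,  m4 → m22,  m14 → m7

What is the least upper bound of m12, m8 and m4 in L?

m3

Common upper bounds of {m12, m8, m4}: m23, m3.
The least among these is m3.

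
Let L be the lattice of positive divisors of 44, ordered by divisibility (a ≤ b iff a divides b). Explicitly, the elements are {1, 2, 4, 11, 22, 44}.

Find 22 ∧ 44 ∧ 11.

11

Common lower bounds of {22, 44, 11}: 1, 11.
The greatest among these is 11.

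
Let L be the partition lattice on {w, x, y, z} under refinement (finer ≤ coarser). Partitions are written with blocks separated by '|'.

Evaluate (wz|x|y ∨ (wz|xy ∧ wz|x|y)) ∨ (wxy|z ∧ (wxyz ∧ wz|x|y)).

wz|xy ∧ wz|x|y = wz|x|y
wz|x|y ∨ wz|x|y = wz|x|y
wxyz ∧ wz|x|y = wz|x|y
wxy|z ∧ wz|x|y = w|x|y|z
wz|x|y ∨ w|x|y|z = wz|x|y

wz|x|y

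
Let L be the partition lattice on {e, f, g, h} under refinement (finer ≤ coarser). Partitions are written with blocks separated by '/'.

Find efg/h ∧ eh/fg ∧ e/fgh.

e/fg/h

The meet (common refinement) of efg/h, eh/fg, e/fgh intersects blocks pairwise, giving e/fg/h.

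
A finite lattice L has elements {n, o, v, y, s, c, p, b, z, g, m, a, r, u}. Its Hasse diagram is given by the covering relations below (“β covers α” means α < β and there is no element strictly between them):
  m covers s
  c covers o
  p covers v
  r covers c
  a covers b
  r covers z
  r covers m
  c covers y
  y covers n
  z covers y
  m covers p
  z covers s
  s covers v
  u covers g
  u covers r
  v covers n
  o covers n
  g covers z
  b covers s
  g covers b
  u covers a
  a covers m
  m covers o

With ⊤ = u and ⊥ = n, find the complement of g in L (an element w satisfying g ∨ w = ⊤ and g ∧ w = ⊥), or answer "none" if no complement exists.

Need w with g ∨ w = u and g ∧ w = n.
Checking each element gives: o.

o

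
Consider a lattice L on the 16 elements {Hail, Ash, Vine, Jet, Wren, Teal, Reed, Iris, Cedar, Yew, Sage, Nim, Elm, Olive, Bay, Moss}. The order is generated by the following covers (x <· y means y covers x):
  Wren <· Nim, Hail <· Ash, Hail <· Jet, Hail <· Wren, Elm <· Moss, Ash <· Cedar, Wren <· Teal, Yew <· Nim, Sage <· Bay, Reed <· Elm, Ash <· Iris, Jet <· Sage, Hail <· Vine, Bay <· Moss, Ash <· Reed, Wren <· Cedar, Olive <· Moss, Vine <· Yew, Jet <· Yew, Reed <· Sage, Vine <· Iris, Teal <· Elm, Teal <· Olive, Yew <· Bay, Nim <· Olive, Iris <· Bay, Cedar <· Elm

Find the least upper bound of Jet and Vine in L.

Yew

Common upper bounds of {Jet, Vine}: Bay, Moss, Nim, Olive, Yew.
The least among these is Yew.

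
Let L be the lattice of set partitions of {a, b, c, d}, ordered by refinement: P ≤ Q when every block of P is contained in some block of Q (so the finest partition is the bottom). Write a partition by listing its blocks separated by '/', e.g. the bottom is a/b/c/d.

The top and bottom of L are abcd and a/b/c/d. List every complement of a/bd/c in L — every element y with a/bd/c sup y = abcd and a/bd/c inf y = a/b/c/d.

ab/cd, abc/d, acd/b, ad/bc

Need y with a/bd/c ∨ y = abcd and a/bd/c ∧ y = a/b/c/d.
Checking each element gives: ab/cd, abc/d, acd/b, ad/bc.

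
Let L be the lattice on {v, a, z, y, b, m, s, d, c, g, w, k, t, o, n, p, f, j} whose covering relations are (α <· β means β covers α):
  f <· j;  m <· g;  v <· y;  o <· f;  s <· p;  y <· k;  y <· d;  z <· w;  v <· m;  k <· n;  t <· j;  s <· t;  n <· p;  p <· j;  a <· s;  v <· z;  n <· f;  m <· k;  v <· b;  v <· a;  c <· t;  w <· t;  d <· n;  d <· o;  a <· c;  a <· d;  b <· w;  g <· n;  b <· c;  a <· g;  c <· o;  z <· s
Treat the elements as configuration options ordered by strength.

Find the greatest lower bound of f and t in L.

c

Common lower bounds of {f, t}: a, b, c, v.
The greatest among these is c.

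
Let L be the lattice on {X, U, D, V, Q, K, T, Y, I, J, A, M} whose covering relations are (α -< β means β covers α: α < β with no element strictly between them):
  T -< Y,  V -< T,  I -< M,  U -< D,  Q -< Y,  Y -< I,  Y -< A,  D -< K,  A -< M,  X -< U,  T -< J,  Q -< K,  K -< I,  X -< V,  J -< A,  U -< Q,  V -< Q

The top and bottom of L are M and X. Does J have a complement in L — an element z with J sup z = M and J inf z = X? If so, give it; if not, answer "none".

Need z with J ∨ z = M and J ∧ z = X.
Checking each element gives: D.

D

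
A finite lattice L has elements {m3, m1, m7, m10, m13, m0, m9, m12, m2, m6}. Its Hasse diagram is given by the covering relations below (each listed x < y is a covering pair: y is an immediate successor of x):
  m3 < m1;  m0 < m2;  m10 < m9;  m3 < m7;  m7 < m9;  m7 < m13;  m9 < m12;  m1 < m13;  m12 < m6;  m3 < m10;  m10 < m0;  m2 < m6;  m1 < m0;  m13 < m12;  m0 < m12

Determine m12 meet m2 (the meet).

m0

Common lower bounds of {m12, m2}: m0, m1, m10, m3.
The greatest among these is m0.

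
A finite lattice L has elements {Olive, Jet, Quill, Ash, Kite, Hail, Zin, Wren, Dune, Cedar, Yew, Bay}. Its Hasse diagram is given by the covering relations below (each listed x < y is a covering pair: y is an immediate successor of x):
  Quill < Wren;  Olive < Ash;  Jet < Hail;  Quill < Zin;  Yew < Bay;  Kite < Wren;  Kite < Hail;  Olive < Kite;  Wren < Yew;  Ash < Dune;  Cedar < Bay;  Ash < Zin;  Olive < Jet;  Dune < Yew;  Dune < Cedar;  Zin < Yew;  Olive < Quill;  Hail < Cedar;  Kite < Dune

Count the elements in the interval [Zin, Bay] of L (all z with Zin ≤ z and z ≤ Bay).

3

The interval [Zin, Bay] = {Bay, Yew, Zin}, which has 3 elements.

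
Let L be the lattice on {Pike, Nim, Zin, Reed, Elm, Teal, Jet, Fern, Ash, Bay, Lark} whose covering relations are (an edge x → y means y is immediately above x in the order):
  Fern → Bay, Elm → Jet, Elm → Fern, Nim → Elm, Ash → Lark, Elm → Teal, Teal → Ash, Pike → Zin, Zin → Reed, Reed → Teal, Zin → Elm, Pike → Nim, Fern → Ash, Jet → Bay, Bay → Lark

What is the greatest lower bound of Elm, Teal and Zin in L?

Common lower bounds of {Elm, Teal, Zin}: Pike, Zin.
The greatest among these is Zin.

Zin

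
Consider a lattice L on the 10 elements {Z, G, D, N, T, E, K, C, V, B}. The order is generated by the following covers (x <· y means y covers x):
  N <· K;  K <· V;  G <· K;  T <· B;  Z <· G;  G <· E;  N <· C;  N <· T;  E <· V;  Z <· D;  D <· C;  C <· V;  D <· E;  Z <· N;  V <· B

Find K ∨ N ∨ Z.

K

Common upper bounds of {K, N, Z}: B, K, V.
The least among these is K.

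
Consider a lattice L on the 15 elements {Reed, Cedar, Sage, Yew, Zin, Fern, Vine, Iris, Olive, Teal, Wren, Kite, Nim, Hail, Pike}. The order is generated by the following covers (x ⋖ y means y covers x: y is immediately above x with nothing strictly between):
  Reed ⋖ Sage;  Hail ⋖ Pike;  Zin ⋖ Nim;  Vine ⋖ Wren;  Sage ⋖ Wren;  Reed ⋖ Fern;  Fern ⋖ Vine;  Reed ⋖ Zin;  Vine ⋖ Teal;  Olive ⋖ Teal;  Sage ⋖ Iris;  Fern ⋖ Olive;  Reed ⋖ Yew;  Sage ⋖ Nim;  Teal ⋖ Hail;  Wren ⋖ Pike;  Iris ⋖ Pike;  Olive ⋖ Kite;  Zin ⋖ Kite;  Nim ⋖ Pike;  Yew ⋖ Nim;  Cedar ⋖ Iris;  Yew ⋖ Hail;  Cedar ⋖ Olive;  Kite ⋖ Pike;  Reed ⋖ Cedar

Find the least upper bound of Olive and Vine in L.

Teal

Common upper bounds of {Olive, Vine}: Hail, Pike, Teal.
The least among these is Teal.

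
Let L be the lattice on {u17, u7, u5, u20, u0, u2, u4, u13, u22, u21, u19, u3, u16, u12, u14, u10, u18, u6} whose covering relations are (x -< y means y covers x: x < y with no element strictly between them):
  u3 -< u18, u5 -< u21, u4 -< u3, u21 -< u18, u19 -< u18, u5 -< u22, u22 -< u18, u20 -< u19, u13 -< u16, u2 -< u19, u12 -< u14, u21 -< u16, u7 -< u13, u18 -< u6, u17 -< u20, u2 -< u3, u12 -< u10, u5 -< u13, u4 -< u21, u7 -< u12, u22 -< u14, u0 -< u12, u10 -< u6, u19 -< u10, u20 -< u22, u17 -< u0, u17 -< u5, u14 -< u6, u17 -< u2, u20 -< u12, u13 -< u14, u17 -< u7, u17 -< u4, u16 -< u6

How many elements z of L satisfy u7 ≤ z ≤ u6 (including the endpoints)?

7

The interval [u7, u6] = {u10, u12, u13, u14, u16, u6, u7}, which has 7 elements.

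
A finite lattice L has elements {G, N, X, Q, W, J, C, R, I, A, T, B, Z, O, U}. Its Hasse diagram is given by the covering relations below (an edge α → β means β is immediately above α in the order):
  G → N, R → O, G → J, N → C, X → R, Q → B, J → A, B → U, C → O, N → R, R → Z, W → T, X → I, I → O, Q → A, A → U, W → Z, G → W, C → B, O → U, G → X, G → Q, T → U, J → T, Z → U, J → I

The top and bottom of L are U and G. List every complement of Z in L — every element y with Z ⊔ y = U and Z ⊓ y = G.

Need y with Z ∨ y = U and Z ∧ y = G.
Checking each element gives: A, J, Q.

A, J, Q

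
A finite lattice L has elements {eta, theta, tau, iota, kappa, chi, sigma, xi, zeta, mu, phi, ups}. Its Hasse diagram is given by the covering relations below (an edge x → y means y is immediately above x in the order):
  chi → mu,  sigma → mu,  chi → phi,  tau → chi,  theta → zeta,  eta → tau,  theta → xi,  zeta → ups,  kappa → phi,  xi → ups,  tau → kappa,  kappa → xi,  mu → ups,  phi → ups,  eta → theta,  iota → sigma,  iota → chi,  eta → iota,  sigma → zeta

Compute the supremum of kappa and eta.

Common upper bounds of {kappa, eta}: kappa, phi, ups, xi.
The least among these is kappa.

kappa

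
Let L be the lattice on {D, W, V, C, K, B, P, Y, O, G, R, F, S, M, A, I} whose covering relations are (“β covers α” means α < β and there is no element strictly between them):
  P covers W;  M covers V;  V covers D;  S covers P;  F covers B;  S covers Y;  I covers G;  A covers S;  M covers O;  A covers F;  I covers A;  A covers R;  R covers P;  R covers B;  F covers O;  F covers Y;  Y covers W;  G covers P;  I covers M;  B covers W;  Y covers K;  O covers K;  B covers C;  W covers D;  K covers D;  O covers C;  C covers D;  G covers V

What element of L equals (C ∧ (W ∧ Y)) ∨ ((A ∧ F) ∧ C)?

C

W ∧ Y = W
C ∧ W = D
A ∧ F = F
F ∧ C = C
D ∨ C = C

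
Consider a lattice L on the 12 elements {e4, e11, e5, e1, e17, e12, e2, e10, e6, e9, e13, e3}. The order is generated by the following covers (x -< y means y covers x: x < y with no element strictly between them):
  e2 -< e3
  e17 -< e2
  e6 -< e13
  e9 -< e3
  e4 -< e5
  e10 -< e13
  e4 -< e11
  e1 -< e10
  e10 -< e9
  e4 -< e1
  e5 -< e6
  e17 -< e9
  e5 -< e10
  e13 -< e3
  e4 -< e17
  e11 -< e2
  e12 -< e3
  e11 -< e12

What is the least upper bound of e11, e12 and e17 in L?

Common upper bounds of {e11, e12, e17}: e3.
The least among these is e3.

e3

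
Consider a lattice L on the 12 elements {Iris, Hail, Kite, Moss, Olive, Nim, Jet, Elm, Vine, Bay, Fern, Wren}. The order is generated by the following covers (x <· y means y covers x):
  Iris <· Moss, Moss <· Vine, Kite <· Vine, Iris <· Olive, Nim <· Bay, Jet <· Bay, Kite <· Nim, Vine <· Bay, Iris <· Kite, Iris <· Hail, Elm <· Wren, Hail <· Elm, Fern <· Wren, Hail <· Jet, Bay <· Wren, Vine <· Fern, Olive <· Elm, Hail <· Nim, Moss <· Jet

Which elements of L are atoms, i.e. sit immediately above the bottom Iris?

Hail, Kite, Moss, Olive

The atoms are exactly the elements that cover Iris: Hail, Kite, Moss, Olive.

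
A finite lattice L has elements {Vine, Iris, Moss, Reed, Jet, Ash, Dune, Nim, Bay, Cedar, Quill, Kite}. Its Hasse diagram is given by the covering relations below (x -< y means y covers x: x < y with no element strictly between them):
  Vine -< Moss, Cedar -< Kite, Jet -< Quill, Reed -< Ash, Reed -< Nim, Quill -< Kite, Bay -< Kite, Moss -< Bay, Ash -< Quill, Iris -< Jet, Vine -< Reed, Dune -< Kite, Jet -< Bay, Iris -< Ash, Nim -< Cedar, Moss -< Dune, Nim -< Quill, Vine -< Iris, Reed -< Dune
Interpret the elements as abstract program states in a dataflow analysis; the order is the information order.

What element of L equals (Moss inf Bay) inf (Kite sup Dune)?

Moss ∧ Bay = Moss
Kite ∨ Dune = Kite
Moss ∧ Kite = Moss

Moss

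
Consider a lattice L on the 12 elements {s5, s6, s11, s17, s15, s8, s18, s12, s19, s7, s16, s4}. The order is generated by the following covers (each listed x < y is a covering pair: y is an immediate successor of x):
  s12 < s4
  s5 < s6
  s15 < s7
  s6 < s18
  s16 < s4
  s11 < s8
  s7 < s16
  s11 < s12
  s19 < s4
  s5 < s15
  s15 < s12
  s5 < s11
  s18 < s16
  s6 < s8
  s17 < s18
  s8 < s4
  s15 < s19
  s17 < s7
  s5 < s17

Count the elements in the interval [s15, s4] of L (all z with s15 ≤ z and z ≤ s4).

The interval [s15, s4] = {s12, s15, s16, s19, s4, s7}, which has 6 elements.

6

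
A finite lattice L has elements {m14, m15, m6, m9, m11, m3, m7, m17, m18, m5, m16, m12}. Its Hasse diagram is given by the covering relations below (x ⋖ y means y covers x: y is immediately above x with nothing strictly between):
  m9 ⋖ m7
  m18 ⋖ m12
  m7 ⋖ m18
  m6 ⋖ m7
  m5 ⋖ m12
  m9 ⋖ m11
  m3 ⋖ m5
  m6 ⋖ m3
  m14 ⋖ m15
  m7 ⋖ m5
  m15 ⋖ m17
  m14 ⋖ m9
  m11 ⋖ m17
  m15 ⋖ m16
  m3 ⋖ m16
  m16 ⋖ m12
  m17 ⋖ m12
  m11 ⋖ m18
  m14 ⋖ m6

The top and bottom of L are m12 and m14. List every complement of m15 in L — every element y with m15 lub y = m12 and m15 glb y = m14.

Need y with m15 ∨ y = m12 and m15 ∧ y = m14.
Checking each element gives: m18, m5, m7.

m18, m5, m7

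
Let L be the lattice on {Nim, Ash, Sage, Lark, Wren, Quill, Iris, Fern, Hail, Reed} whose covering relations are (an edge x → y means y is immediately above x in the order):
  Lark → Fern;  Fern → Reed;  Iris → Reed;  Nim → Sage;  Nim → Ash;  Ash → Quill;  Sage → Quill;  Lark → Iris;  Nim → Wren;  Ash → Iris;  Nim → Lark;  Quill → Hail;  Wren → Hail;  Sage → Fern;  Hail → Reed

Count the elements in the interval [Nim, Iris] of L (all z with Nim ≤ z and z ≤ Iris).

The interval [Nim, Iris] = {Ash, Iris, Lark, Nim}, which has 4 elements.

4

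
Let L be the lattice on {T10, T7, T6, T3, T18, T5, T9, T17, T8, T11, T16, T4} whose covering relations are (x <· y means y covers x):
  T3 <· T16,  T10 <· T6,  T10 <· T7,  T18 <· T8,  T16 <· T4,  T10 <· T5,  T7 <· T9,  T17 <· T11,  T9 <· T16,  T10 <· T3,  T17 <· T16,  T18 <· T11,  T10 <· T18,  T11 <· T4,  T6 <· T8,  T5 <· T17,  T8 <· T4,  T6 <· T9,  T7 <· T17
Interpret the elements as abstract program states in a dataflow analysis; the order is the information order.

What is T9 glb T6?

T6

Common lower bounds of {T9, T6}: T10, T6.
The greatest among these is T6.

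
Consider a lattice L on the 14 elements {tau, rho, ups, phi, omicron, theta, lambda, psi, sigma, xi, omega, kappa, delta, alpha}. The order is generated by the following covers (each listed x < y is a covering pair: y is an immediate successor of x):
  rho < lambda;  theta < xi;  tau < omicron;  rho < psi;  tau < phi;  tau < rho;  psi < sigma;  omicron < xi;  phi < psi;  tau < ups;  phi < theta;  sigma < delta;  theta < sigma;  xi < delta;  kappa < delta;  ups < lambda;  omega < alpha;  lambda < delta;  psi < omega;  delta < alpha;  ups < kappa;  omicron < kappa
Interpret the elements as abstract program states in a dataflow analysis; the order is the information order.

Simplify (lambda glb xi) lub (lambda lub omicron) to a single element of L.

lambda ∧ xi = tau
lambda ∨ omicron = delta
tau ∨ delta = delta

delta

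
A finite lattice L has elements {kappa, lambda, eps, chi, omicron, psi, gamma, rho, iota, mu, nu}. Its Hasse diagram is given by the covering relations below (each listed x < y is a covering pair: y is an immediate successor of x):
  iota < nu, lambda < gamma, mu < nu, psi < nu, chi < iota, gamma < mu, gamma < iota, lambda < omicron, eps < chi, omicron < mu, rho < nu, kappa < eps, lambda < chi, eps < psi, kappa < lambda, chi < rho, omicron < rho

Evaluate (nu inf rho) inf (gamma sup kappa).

lambda

nu ∧ rho = rho
gamma ∨ kappa = gamma
rho ∧ gamma = lambda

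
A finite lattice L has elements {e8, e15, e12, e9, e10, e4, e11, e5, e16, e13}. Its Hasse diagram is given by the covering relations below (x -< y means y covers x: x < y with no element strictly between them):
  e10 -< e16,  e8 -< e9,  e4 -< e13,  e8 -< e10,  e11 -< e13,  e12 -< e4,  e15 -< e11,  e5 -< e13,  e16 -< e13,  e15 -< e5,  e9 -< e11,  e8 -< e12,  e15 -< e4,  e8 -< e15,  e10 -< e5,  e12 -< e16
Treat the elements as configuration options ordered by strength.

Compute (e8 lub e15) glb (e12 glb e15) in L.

e8

e8 ∨ e15 = e15
e12 ∧ e15 = e8
e15 ∧ e8 = e8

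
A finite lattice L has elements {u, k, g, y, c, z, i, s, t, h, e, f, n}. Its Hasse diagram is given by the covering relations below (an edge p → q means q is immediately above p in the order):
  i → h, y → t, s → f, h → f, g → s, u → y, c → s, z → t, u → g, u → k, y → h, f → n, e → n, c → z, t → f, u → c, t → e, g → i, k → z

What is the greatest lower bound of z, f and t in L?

Common lower bounds of {z, f, t}: c, k, u, z.
The greatest among these is z.

z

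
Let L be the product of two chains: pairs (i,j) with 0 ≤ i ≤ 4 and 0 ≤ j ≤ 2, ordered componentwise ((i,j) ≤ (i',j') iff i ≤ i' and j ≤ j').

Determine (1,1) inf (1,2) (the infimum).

In a product of chains, the meet is componentwise min, giving (1,1).

(1,1)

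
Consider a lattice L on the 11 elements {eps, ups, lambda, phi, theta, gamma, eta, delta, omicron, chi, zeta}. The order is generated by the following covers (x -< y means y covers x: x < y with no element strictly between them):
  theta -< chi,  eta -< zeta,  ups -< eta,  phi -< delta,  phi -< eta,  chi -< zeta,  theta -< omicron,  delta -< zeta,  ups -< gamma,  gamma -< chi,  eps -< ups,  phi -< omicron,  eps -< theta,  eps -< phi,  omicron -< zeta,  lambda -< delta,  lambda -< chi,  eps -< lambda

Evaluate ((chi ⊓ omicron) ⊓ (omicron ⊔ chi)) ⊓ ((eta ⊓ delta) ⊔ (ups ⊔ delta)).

chi ∧ omicron = theta
omicron ∨ chi = zeta
theta ∧ zeta = theta
eta ∧ delta = phi
ups ∨ delta = zeta
phi ∨ zeta = zeta
theta ∧ zeta = theta

theta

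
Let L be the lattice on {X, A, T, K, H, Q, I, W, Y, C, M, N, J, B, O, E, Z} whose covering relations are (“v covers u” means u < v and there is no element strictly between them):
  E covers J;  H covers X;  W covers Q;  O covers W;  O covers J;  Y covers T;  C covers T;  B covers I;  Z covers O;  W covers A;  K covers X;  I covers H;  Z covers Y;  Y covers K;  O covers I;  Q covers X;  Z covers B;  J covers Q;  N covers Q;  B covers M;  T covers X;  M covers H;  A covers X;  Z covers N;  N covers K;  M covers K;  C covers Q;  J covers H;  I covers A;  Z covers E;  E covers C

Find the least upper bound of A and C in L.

Common upper bounds of {A, C}: Z.
The least among these is Z.

Z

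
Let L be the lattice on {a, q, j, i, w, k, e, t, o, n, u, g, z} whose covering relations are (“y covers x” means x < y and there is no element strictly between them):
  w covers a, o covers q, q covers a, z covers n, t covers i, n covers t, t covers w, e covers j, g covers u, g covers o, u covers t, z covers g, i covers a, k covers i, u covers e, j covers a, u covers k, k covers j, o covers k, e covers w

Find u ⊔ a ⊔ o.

g

Common upper bounds of {u, a, o}: g, z.
The least among these is g.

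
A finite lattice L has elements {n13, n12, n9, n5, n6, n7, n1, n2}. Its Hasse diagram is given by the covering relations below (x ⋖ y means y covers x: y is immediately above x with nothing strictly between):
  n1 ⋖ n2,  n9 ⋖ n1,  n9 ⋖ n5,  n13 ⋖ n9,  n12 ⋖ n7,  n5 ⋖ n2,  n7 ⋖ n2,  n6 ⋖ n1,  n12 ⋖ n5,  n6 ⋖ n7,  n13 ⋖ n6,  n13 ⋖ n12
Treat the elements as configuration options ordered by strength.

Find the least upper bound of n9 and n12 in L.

Common upper bounds of {n9, n12}: n2, n5.
The least among these is n5.

n5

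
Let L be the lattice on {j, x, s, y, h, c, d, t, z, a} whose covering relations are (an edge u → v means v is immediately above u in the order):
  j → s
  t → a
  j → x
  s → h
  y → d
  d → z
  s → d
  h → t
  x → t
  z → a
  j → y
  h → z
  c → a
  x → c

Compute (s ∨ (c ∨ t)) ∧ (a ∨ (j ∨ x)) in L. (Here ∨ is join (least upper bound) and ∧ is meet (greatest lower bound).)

c ∨ t = a
s ∨ a = a
j ∨ x = x
a ∨ x = a
a ∧ a = a

a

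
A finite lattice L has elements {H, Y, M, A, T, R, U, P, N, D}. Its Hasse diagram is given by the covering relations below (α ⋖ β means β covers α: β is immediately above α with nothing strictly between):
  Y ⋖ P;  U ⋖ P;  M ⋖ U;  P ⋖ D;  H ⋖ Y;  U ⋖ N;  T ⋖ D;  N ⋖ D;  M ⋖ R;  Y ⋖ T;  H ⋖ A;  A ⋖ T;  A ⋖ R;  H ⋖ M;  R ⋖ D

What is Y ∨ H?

Y

Common upper bounds of {Y, H}: D, P, T, Y.
The least among these is Y.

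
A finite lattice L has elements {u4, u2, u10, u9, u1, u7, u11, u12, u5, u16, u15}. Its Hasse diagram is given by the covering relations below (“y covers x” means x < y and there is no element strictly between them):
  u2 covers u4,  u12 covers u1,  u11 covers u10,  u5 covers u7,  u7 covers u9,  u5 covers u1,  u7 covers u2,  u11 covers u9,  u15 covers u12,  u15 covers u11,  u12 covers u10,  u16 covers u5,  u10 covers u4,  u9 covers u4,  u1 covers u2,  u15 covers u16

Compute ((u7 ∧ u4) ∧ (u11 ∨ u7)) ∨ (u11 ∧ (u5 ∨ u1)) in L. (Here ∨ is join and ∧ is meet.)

u7 ∧ u4 = u4
u11 ∨ u7 = u15
u4 ∧ u15 = u4
u5 ∨ u1 = u5
u11 ∧ u5 = u9
u4 ∨ u9 = u9

u9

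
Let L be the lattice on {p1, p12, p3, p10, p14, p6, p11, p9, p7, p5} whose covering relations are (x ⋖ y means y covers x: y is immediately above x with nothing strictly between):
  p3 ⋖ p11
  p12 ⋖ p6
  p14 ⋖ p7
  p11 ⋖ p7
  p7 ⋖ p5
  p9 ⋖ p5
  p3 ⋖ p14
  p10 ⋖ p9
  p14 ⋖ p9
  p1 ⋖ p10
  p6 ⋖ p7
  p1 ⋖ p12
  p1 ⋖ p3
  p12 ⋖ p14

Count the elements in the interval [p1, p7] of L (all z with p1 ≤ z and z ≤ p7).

The interval [p1, p7] = {p1, p11, p12, p14, p3, p6, p7}, which has 7 elements.

7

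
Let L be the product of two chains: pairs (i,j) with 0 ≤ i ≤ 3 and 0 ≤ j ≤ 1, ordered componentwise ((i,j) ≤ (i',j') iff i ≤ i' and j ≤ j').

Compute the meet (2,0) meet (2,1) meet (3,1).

(2,0)

In a product of chains, the meet is componentwise min, giving (2,0).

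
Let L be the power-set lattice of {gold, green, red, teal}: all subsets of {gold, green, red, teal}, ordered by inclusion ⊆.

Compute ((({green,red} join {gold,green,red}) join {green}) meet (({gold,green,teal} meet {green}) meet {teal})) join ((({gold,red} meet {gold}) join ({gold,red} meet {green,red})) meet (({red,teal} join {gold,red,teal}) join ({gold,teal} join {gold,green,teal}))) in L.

{gold,red}

{green,red} ∨ {gold,green,red} = {gold,green,red}
{gold,green,red} ∨ {green} = {gold,green,red}
{gold,green,teal} ∧ {green} = {green}
{green} ∧ {teal} = ∅
{gold,green,red} ∧ ∅ = ∅
{gold,red} ∧ {gold} = {gold}
{gold,red} ∧ {green,red} = {red}
{gold} ∨ {red} = {gold,red}
{red,teal} ∨ {gold,red,teal} = {gold,red,teal}
{gold,teal} ∨ {gold,green,teal} = {gold,green,teal}
{gold,red,teal} ∨ {gold,green,teal} = {gold,green,red,teal}
{gold,red} ∧ {gold,green,red,teal} = {gold,red}
∅ ∨ {gold,red} = {gold,red}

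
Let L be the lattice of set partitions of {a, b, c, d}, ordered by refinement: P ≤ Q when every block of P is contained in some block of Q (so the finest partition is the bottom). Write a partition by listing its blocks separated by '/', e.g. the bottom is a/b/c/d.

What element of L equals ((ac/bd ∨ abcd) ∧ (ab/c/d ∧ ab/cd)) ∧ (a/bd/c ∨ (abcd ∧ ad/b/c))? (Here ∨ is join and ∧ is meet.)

ab/c/d

ac/bd ∨ abcd = abcd
ab/c/d ∧ ab/cd = ab/c/d
abcd ∧ ab/c/d = ab/c/d
abcd ∧ ad/b/c = ad/b/c
a/bd/c ∨ ad/b/c = abd/c
ab/c/d ∧ abd/c = ab/c/d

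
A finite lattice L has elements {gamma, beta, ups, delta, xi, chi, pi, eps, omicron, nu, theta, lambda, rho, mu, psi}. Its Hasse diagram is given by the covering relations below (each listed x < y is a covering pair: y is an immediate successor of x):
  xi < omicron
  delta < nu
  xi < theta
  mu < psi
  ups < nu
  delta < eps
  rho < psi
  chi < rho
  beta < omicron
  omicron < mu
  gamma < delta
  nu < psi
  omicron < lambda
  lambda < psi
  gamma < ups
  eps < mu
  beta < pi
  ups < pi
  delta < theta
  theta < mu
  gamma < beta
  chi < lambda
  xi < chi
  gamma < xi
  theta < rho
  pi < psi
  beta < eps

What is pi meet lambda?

beta

Common lower bounds of {pi, lambda}: beta, gamma.
The greatest among these is beta.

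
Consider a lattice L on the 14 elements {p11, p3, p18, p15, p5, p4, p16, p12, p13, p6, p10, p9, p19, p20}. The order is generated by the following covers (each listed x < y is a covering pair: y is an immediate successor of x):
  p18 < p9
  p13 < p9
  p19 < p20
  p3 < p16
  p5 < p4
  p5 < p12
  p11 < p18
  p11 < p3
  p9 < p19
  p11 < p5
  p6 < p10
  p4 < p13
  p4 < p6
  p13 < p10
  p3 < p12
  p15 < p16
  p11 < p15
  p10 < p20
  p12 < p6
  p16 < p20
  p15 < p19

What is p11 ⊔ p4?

p4

Common upper bounds of {p11, p4}: p10, p13, p19, p20, p4, p6, p9.
The least among these is p4.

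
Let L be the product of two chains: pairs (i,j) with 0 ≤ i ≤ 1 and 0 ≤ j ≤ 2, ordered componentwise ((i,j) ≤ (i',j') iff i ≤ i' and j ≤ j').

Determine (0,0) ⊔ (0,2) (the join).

(0,2)

Common upper bounds of {(0,0), (0,2)}: (0,2), (1,2).
The least among these is (0,2).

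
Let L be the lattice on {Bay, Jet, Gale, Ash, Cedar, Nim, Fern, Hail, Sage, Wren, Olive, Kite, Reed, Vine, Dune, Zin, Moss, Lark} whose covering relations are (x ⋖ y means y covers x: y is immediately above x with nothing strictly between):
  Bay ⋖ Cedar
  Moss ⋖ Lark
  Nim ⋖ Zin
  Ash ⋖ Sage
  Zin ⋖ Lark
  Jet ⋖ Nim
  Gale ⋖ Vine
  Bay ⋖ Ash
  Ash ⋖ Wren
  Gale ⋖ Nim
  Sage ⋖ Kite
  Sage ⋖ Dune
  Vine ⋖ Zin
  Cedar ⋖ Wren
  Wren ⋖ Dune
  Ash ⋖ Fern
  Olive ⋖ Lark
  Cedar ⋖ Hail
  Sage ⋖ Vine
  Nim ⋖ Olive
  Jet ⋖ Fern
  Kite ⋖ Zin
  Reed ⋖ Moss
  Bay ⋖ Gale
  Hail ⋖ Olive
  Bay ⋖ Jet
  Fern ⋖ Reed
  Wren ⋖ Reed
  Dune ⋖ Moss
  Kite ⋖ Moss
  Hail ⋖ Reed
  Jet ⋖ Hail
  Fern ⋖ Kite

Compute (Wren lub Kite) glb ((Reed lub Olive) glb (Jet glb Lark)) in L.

Jet

Wren ∨ Kite = Moss
Reed ∨ Olive = Lark
Jet ∧ Lark = Jet
Lark ∧ Jet = Jet
Moss ∧ Jet = Jet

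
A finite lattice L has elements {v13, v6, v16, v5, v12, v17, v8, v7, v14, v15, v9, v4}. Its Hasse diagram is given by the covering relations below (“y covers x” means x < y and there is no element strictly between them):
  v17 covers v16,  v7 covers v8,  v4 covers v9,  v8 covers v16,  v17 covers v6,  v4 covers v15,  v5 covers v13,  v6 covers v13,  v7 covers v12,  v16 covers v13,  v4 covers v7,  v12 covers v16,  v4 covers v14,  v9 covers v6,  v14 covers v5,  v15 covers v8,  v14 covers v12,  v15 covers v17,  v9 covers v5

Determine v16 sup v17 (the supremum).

Common upper bounds of {v16, v17}: v15, v17, v4.
The least among these is v17.

v17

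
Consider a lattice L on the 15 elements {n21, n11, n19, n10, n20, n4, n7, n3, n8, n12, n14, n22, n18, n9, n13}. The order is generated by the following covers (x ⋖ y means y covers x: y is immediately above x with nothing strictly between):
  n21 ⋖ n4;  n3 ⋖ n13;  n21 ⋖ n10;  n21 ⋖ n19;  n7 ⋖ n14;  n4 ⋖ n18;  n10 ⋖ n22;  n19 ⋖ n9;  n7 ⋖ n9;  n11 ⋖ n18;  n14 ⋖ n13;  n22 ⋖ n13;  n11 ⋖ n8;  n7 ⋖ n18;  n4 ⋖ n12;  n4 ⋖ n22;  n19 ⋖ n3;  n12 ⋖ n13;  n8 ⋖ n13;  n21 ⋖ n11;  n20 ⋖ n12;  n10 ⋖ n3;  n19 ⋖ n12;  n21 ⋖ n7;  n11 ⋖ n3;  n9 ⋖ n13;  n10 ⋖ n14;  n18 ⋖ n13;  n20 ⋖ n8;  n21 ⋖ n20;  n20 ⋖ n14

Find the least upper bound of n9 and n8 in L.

n13

Common upper bounds of {n9, n8}: n13.
The least among these is n13.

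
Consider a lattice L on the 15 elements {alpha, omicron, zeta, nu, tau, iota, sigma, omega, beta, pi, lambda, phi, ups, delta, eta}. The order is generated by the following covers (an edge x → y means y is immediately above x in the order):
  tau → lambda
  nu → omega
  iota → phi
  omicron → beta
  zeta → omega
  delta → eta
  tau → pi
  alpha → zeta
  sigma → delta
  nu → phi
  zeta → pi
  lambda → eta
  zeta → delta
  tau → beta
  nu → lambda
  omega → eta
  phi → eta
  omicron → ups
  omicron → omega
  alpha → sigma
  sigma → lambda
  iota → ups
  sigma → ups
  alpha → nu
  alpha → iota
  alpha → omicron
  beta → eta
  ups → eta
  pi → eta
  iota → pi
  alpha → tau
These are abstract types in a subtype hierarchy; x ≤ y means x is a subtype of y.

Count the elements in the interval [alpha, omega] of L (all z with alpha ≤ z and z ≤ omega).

The interval [alpha, omega] = {alpha, nu, omega, omicron, zeta}, which has 5 elements.

5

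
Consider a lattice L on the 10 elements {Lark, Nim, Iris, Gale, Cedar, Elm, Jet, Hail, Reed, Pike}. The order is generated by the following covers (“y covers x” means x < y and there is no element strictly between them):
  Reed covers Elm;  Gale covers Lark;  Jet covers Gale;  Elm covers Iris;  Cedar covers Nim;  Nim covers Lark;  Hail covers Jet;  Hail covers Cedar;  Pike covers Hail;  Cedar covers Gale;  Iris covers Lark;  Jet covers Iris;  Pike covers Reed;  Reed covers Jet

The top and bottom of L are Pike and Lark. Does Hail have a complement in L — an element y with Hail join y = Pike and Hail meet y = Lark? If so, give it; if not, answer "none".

For every candidate y, either Hail ∨ y ≠ Pike or Hail ∧ y ≠ Lark; no complement exists.

none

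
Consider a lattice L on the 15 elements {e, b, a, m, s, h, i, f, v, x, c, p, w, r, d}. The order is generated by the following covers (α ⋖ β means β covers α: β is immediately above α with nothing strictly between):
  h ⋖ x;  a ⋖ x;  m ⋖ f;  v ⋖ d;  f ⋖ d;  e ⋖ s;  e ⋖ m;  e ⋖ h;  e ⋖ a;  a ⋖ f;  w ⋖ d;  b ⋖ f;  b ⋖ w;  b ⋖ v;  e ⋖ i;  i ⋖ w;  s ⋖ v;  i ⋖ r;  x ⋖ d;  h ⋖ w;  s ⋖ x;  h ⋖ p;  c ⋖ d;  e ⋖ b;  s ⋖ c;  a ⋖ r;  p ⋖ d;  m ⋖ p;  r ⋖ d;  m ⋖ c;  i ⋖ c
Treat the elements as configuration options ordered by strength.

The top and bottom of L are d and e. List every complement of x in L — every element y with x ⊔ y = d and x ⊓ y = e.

Need y with x ∨ y = d and x ∧ y = e.
Checking each element gives: b, i, m.

b, i, m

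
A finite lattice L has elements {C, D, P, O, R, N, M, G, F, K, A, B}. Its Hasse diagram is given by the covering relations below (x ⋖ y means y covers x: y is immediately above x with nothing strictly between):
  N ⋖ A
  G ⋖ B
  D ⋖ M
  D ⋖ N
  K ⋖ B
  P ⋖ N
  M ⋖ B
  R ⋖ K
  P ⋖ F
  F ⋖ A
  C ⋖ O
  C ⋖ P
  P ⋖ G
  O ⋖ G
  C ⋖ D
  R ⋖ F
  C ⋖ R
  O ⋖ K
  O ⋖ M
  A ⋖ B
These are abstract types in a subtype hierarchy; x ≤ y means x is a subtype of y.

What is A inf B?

A

Common lower bounds of {A, B}: A, C, D, F, N, P, R.
The greatest among these is A.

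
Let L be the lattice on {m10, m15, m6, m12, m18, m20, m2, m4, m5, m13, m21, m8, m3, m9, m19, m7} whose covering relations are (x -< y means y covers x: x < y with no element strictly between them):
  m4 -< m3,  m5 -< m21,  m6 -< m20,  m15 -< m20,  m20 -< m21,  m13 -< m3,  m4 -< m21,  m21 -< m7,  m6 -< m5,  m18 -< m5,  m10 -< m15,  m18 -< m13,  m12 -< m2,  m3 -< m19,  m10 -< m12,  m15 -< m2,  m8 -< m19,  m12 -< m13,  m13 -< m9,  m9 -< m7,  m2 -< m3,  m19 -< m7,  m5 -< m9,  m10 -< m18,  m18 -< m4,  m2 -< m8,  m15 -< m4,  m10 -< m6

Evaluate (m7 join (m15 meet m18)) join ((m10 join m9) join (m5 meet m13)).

m15 ∧ m18 = m10
m7 ∨ m10 = m7
m10 ∨ m9 = m9
m5 ∧ m13 = m18
m9 ∨ m18 = m9
m7 ∨ m9 = m7

m7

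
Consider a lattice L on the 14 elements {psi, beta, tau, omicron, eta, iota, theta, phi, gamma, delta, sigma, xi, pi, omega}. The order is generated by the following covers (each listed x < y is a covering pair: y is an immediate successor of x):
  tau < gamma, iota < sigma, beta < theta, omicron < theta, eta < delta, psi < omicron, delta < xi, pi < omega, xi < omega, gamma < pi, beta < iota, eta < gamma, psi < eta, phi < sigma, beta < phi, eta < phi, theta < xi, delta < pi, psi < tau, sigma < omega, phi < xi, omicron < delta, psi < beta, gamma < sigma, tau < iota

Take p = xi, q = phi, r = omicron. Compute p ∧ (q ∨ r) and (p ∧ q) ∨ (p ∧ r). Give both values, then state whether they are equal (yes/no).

xi; xi; yes

q ∨ r = xi, so p ∧ (q ∨ r) = xi ∧ xi = xi.
p ∧ q = phi and p ∧ r = omicron, so (p ∧ q) ∨ (p ∧ r) = phi ∨ omicron = xi.
Equal: yes.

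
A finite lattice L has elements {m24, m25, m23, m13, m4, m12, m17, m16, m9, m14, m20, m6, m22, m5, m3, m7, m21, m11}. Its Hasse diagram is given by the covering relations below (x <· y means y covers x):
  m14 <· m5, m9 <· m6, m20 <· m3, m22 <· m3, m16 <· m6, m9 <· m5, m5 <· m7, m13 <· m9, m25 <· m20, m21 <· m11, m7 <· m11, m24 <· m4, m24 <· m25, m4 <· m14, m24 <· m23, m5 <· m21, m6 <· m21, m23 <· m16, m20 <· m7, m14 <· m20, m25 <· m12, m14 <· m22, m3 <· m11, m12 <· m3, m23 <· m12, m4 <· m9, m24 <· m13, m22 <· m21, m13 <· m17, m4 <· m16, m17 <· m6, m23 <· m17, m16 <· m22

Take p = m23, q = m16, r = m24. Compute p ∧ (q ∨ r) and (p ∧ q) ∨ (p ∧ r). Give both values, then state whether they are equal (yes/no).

q ∨ r = m16, so p ∧ (q ∨ r) = m23 ∧ m16 = m23.
p ∧ q = m23 and p ∧ r = m24, so (p ∧ q) ∨ (p ∧ r) = m23 ∨ m24 = m23.
Equal: yes.

m23; m23; yes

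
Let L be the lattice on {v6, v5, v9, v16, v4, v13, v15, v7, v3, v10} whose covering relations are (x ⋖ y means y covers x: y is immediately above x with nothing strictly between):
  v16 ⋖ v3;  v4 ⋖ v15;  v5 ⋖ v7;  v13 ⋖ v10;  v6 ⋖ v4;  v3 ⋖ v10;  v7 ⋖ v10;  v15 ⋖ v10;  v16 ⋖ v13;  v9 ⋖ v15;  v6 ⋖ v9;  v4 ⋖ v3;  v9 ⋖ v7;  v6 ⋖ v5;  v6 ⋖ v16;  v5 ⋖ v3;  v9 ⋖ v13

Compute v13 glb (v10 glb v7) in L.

v9

v10 ∧ v7 = v7
v13 ∧ v7 = v9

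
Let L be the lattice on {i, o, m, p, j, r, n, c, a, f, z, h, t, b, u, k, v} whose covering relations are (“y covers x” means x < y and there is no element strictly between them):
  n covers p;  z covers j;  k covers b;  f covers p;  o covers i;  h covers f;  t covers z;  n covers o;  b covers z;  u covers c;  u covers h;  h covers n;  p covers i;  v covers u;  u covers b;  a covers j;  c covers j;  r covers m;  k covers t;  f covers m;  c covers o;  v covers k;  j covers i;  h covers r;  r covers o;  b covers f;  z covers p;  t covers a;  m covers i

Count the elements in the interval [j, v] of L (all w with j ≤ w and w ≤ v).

The interval [j, v] = {a, b, c, j, k, t, u, v, z}, which has 9 elements.

9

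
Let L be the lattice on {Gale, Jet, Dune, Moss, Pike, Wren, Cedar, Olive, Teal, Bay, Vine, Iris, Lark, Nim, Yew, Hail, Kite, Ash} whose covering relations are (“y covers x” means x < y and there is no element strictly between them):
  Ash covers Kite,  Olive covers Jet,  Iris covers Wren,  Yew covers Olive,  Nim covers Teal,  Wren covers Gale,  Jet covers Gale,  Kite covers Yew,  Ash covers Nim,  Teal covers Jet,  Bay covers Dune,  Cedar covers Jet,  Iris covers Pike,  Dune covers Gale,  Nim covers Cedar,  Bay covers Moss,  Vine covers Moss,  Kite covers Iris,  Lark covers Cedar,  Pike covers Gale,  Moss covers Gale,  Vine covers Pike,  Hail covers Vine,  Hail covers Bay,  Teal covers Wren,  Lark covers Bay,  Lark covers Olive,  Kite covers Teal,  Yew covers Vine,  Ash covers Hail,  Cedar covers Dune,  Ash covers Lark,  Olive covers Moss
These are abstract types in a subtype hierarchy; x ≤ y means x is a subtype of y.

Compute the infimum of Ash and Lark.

Common lower bounds of {Ash, Lark}: Bay, Cedar, Dune, Gale, Jet, Lark, Moss, Olive.
The greatest among these is Lark.

Lark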